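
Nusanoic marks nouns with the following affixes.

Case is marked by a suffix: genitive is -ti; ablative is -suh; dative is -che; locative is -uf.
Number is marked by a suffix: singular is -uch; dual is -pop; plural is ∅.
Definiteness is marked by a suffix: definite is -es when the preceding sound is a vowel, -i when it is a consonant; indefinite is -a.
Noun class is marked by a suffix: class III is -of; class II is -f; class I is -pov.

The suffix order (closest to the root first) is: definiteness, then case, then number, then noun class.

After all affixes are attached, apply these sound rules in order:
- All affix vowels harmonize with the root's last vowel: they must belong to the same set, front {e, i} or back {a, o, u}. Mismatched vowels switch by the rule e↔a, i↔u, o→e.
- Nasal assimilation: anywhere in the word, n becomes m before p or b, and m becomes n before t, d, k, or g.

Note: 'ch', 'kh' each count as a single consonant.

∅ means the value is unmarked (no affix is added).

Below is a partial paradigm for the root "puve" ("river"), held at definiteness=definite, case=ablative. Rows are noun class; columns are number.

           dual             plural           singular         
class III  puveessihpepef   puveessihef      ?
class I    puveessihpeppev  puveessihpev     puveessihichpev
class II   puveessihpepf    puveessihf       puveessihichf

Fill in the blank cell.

Attach definiteness definite -es (after vowel 'e') → puvees.
Attach case ablative -suh → puveessuh.
Attach number singular -uch → puveessuhuch.
Attach noun class class III -of → puveessuhuchof.
Apply vowel harmony: puveessuhuchof → puveessihichef.
Nasal assimilation: no change.

puveessihichef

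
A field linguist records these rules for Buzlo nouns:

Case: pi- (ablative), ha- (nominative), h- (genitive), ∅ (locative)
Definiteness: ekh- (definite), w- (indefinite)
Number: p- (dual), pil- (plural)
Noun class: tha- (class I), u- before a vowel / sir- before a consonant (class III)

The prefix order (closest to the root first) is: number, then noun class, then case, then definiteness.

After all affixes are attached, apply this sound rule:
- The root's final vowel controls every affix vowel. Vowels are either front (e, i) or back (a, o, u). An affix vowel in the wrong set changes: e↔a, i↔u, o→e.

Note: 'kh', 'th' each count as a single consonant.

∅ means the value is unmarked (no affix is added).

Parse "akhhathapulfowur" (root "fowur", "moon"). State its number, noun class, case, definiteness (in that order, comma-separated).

plural, class I, nominative, definite

Segment: ekh-ha-tha-pil-fowur.
number: pil- → plural.
noun class: tha- → class I.
case: ha- → nominative.
definiteness: ekh- → definite.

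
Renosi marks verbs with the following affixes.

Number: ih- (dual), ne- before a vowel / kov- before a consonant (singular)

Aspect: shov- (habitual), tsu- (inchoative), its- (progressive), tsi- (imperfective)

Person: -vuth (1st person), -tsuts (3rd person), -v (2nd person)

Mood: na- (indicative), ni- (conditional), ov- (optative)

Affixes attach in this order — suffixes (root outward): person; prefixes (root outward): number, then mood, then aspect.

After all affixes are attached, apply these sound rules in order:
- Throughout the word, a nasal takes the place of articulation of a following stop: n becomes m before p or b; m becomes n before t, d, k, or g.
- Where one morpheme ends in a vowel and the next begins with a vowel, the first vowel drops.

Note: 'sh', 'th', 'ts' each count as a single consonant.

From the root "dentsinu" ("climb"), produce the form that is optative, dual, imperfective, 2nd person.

tsovihdentsinuv

Attach number dual ih- → ihdentsinu.
Attach person 2nd person -v → ihdentsinuv.
Attach mood optative ov- → ovihdentsinuv.
Attach aspect imperfective tsi- → tsiovihdentsinuv.
Nasal assimilation: no change.
Apply vowel deletion: tsiovihdentsinuv → tsovihdentsinuv.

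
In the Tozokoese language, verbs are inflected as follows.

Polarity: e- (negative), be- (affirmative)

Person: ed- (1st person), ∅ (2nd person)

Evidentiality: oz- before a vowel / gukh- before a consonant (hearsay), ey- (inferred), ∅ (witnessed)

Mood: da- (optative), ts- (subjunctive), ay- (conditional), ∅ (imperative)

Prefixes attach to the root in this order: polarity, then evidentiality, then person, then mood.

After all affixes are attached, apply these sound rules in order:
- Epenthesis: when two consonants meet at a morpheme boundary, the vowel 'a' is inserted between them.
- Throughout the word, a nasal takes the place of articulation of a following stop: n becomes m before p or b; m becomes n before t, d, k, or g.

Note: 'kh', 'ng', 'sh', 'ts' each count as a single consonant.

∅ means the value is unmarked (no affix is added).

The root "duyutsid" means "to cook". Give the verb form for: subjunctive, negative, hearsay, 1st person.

Attach polarity negative e- → eduyutsid.
Attach evidentiality hearsay oz- (before vowel 'e') → ozeduyutsid.
Attach person 1st person ed- → edozeduyutsid.
Attach mood subjunctive ts- → tsedozeduyutsid.
Epenthesis: no change.
Nasal assimilation: no change.

tsedozeduyutsid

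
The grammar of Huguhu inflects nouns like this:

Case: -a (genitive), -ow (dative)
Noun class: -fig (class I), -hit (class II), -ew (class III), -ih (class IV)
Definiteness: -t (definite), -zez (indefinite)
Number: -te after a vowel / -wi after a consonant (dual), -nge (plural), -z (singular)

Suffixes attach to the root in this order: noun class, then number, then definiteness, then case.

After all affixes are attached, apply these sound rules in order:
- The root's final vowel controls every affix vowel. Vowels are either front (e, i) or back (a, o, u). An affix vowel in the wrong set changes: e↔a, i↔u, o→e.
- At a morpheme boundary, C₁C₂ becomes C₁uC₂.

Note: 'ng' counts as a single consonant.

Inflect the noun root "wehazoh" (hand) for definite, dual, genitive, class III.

wehazohawuwuta

Attach noun class class III -ew → wehazohew.
Attach number dual -wi (after consonant 'w') → wehazohewwi.
Attach definiteness definite -t → wehazohewwit.
Attach case genitive -a → wehazohewwita.
Apply vowel harmony: wehazohewwita → wehazohawwuta.
Apply epenthesis: wehazohawwuta → wehazohawuwuta.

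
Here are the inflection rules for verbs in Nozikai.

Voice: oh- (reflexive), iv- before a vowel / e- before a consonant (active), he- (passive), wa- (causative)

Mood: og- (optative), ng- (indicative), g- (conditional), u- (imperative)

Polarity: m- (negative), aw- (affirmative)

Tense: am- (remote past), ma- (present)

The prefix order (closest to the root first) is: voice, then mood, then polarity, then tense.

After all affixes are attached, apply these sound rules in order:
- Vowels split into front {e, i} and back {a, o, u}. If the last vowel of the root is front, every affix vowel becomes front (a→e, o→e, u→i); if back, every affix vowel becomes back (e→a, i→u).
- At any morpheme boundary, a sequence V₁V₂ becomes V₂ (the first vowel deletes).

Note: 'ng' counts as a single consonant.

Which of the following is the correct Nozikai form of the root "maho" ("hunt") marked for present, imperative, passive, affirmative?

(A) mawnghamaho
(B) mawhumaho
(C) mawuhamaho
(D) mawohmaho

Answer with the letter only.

Attach voice passive he- → hemaho.
Attach mood imperative u- → uhemaho.
Attach polarity affirmative aw- → awuhemaho.
Attach tense present ma- → maawuhemaho.
Apply vowel harmony: maawuhemaho → maawuhamaho.
Apply vowel deletion: maawuhamaho → mawuhamaho.
So the correct form is mawuhamaho, option (C).
(A) mawnghamaho is wrong: it uses indicative instead of imperative for mood.
(D) mawohmaho is wrong: it uses reflexive instead of passive for voice.
(B) mawhumaho is wrong: it has the affixes in the wrong order.

C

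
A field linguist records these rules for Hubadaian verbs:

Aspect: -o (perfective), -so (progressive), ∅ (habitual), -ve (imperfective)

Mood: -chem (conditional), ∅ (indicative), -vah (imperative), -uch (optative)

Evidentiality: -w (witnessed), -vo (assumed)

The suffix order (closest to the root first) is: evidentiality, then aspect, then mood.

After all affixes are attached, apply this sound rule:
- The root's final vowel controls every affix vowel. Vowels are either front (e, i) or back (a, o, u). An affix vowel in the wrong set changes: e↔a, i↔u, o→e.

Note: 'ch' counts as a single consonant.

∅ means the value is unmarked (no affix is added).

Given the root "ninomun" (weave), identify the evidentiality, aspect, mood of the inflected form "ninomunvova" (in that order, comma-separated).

Segment: ninomun-vo-ve.
evidentiality: -vo → assumed.
aspect: -ve → imperfective.
mood: ∅ → indicative.

assumed, imperfective, indicative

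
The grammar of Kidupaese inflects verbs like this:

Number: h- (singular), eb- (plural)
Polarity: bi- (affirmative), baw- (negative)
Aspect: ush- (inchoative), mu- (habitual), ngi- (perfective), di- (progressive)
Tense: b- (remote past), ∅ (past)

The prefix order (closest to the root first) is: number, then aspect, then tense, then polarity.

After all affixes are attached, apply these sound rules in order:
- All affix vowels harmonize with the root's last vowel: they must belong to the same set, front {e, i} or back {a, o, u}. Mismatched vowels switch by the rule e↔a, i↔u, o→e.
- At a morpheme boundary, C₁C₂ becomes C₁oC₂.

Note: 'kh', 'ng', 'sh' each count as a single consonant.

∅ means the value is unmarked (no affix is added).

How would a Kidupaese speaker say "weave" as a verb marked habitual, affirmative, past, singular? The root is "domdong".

Attach number singular h- → hdomdong.
Attach aspect habitual mu- → muhdomdong.
tense = past: zero marking, form stays muhdomdong.
Attach polarity affirmative bi- → bimuhdomdong.
Apply vowel harmony: bimuhdomdong → bumuhdomdong.
Apply epenthesis: bumuhdomdong → bumuhodomdong.

bumuhodomdong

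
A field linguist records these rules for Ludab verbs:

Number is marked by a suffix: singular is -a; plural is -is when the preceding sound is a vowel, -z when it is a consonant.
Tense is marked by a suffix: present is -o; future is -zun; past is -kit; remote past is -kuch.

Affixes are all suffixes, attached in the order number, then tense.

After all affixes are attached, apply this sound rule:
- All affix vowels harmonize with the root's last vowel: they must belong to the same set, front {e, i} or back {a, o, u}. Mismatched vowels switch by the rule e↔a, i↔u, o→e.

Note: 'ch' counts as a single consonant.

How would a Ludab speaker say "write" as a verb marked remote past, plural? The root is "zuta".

Attach number plural -is (after vowel 'a') → zutais.
Attach tense remote past -kuch → zutaiskuch.
Apply vowel harmony: zutaiskuch → zutauskuch.

zutauskuch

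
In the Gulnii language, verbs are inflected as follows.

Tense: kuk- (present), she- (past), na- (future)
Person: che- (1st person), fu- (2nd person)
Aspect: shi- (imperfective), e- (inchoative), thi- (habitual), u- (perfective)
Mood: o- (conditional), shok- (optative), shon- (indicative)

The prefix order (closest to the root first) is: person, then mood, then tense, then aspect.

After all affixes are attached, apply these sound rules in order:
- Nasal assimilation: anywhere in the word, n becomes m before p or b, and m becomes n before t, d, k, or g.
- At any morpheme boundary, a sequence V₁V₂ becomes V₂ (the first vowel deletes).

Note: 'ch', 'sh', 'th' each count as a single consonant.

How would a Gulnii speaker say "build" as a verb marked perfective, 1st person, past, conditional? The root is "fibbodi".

ushochefibbodi

Attach person 1st person che- → chefibbodi.
Attach mood conditional o- → ochefibbodi.
Attach tense past she- → sheochefibbodi.
Attach aspect perfective u- → usheochefibbodi.
Nasal assimilation: no change.
Apply vowel deletion: usheochefibbodi → ushochefibbodi.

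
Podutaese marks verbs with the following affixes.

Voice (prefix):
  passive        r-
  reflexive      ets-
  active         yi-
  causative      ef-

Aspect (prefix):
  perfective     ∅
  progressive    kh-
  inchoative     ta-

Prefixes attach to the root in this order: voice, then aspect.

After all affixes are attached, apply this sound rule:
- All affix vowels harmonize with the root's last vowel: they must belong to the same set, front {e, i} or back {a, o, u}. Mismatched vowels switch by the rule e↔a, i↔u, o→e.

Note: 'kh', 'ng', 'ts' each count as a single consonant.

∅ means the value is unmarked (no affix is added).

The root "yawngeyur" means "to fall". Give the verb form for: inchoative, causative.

taafyawngeyur

Attach voice causative ef- → efyawngeyur.
Attach aspect inchoative ta- → taefyawngeyur.
Apply vowel harmony: taefyawngeyur → taafyawngeyur.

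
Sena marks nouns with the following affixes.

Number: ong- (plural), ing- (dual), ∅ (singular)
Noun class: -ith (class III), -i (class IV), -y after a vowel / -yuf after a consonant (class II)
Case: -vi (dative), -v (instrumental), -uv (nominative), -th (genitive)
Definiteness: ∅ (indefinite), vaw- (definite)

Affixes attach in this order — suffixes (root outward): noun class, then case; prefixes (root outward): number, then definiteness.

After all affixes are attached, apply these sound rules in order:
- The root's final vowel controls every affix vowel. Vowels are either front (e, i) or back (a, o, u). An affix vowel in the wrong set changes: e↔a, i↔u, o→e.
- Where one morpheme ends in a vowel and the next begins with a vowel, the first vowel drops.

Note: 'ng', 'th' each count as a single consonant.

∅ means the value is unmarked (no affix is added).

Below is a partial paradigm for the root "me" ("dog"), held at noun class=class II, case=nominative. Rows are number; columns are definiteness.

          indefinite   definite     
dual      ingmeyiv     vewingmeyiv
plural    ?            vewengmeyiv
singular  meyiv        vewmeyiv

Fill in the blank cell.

engmeyiv

Attach number plural ong- → ongme.
definiteness = indefinite: zero marking, form stays ongme.
Attach noun class class II -y (after vowel 'e') → ongmey.
Attach case nominative -uv → ongmeyuv.
Apply vowel harmony: ongmeyuv → engmeyiv.
Vowel deletion: no change.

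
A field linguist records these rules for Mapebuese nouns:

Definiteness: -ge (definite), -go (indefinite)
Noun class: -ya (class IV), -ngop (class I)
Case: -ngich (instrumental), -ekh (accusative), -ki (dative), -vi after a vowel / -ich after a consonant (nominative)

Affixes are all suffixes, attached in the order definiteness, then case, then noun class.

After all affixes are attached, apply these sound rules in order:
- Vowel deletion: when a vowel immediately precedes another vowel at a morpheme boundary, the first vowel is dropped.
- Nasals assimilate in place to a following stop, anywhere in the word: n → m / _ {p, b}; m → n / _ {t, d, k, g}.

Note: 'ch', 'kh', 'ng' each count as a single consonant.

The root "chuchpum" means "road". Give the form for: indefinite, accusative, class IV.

Attach definiteness indefinite -go → chuchpumgo.
Attach case accusative -ekh → chuchpumgoekh.
Attach noun class class IV -ya → chuchpumgoekhya.
Apply vowel deletion: chuchpumgoekhya → chuchpumgekhya.
Apply nasal assimilation: chuchpumgekhya → chuchpungekhya.

chuchpungekhya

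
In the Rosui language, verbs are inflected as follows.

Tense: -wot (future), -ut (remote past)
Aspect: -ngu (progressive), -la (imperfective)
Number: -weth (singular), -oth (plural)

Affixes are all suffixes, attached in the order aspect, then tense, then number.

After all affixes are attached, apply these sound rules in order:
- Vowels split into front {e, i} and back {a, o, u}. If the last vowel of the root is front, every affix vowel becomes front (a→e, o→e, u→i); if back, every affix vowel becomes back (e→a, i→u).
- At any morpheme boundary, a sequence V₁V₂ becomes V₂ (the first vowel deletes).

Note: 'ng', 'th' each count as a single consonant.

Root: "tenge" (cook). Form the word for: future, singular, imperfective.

Attach aspect imperfective -la → tengela.
Attach tense future -wot → tengelawot.
Attach number singular -weth → tengelawotweth.
Apply vowel harmony: tengelawotweth → tengelewetweth.
Vowel deletion: no change.

tengelewetweth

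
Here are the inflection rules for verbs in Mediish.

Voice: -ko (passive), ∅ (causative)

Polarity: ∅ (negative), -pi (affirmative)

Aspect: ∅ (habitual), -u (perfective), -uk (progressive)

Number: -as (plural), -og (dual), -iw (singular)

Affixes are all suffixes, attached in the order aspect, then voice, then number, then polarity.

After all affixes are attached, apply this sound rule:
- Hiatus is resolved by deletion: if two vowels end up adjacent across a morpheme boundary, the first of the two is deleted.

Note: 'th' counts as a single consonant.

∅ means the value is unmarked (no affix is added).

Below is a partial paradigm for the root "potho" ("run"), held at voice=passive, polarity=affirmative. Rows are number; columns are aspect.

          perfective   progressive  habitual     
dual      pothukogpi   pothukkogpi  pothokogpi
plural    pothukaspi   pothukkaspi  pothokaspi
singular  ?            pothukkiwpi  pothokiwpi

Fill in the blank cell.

Attach aspect perfective -u → pothou.
Attach voice passive -ko → pothouko.
Attach number singular -iw → pothoukoiw.
Attach polarity affirmative -pi → pothoukoiwpi.
Apply vowel deletion: pothoukoiwpi → pothukiwpi.

pothukiwpi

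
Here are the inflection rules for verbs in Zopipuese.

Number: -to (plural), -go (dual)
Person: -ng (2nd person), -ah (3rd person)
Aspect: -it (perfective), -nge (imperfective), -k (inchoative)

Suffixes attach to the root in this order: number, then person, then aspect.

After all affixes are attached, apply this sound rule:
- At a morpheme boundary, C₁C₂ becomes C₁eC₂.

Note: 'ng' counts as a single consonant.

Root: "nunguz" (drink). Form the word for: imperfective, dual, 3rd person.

Attach number dual -go → nunguzgo.
Attach person 3rd person -ah → nunguzgoah.
Attach aspect imperfective -nge → nunguzgoahnge.
Apply epenthesis: nunguzgoahnge → nunguzegoahenge.

nunguzegoahenge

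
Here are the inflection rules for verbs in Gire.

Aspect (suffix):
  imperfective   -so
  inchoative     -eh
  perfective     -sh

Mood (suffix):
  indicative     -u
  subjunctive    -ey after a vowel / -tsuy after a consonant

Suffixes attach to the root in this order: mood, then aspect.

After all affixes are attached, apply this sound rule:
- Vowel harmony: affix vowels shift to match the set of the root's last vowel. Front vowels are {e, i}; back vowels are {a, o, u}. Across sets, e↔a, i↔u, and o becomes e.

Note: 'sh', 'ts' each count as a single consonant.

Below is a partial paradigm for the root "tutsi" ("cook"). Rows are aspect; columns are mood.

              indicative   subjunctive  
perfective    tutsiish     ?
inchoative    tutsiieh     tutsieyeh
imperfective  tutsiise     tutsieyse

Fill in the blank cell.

tutsieysh

Attach mood subjunctive -ey (after vowel 'i') → tutsiey.
Attach aspect perfective -sh → tutsieysh.
Vowel harmony: no change.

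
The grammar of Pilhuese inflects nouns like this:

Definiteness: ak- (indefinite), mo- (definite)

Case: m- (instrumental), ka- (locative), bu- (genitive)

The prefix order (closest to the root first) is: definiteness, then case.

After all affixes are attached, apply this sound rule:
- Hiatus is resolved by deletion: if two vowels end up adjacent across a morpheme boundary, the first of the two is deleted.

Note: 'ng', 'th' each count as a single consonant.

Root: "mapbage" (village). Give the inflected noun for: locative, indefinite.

Attach definiteness indefinite ak- → akmapbage.
Attach case locative ka- → kaakmapbage.
Apply vowel deletion: kaakmapbage → kakmapbage.

kakmapbage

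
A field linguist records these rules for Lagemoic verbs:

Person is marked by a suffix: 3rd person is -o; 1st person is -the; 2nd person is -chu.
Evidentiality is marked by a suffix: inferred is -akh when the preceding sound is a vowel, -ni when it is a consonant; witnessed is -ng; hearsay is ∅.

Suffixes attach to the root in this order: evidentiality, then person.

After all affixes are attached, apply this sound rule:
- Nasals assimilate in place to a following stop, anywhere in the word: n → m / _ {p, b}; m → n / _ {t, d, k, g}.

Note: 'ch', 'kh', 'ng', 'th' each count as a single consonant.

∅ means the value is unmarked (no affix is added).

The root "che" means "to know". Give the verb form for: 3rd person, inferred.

cheakho

Attach evidentiality inferred -akh (after vowel 'e') → cheakh.
Attach person 3rd person -o → cheakho.
Nasal assimilation: no change.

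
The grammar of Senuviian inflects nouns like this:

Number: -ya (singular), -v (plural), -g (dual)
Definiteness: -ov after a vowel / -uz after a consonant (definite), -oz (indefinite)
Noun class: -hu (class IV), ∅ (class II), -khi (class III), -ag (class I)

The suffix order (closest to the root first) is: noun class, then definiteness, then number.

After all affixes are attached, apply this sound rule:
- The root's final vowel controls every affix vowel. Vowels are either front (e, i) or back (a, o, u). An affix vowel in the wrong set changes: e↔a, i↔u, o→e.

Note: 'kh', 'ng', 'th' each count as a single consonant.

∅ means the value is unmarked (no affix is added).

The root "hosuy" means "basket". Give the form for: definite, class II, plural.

hosuyuzv

noun class = class II: zero marking, form stays hosuy.
Attach definiteness definite -uz (after consonant 'y') → hosuyuz.
Attach number plural -v → hosuyuzv.
Vowel harmony: no change.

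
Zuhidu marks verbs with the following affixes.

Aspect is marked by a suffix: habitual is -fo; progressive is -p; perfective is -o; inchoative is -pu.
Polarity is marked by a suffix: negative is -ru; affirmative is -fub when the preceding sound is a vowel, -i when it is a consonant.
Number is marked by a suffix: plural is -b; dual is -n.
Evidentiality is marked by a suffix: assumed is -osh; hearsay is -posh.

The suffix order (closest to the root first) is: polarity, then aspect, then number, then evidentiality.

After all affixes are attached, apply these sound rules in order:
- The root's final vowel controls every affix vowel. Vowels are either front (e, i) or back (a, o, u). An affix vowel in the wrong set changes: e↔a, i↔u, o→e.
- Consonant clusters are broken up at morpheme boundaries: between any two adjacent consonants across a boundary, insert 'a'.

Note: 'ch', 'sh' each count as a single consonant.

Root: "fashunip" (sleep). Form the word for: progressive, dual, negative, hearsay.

fashuniparipanapesh

Attach polarity negative -ru → fashunipru.
Attach aspect progressive -p → fashuniprup.
Attach number dual -n → fashuniprupn.
Attach evidentiality hearsay -posh → fashuniprupnposh.
Apply vowel harmony: fashuniprupnposh → fashunipripnpesh.
Apply epenthesis: fashunipripnpesh → fashuniparipanapesh.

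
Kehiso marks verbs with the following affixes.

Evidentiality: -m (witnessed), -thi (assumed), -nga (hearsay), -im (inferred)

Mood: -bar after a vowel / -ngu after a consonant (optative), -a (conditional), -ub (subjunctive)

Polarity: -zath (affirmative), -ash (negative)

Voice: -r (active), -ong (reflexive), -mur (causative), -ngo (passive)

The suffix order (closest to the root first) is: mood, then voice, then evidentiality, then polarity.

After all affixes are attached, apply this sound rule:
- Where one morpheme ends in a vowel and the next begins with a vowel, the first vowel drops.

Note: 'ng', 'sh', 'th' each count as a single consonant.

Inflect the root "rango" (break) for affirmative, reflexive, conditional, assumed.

rangongthizath

Attach mood conditional -a → rangoa.
Attach voice reflexive -ong → rangoaong.
Attach evidentiality assumed -thi → rangoaongthi.
Attach polarity affirmative -zath → rangoaongthizath.
Apply vowel deletion: rangoaongthizath → rangongthizath.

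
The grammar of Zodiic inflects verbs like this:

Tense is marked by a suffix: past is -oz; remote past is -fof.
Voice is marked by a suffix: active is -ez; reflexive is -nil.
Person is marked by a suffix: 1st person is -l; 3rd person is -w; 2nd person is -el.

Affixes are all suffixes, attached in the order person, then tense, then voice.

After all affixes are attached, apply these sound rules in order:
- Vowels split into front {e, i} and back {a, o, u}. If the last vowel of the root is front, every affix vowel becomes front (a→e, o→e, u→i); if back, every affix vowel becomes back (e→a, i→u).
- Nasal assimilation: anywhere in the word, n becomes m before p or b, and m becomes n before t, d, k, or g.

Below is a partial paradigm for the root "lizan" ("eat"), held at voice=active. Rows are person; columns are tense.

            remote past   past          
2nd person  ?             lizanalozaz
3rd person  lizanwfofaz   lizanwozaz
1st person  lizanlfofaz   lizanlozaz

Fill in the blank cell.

lizanalfofaz

Attach person 2nd person -el → lizanel.
Attach tense remote past -fof → lizanelfof.
Attach voice active -ez → lizanelfofez.
Apply vowel harmony: lizanelfofez → lizanalfofaz.
Nasal assimilation: no change.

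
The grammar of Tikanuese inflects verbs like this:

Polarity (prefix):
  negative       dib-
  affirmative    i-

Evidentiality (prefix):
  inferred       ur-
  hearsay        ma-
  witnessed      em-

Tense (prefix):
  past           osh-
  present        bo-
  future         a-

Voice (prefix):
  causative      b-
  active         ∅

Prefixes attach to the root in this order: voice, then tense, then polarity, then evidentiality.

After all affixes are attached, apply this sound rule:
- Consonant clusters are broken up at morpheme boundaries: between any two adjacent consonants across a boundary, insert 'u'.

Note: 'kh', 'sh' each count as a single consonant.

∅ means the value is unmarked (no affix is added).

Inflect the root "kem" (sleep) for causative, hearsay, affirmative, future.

Attach voice causative b- → bkem.
Attach tense future a- → abkem.
Attach polarity affirmative i- → iabkem.
Attach evidentiality hearsay ma- → maiabkem.
Apply epenthesis: maiabkem → maiabukem.

maiabukem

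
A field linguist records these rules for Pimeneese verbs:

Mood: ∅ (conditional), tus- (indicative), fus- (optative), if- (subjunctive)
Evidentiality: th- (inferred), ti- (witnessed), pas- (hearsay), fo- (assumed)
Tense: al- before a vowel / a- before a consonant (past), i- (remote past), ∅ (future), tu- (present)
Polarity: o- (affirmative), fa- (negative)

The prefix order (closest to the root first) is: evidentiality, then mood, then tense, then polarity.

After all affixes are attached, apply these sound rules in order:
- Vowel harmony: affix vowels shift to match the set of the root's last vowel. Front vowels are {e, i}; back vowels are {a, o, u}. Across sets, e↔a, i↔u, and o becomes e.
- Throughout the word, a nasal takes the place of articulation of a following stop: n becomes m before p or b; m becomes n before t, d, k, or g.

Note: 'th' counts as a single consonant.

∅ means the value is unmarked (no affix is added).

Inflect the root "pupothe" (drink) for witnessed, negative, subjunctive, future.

Attach evidentiality witnessed ti- → tipupothe.
Attach mood subjunctive if- → iftipupothe.
tense = future: zero marking, form stays iftipupothe.
Attach polarity negative fa- → faiftipupothe.
Apply vowel harmony: faiftipupothe → feiftipupothe.
Nasal assimilation: no change.

feiftipupothe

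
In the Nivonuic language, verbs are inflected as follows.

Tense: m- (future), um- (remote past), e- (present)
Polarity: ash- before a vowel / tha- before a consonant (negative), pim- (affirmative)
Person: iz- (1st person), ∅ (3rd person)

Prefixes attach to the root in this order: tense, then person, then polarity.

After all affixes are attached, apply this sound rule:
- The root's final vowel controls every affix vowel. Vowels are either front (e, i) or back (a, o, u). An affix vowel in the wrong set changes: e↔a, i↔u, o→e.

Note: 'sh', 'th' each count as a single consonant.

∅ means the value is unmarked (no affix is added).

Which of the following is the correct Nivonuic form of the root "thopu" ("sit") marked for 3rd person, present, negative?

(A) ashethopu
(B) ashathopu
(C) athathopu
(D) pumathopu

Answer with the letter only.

Attach tense present e- → ethopu.
person = 3rd person: zero marking, form stays ethopu.
Attach polarity negative ash- (before vowel 'e') → ashethopu.
Apply vowel harmony: ashethopu → ashathopu.
So the correct form is ashathopu, option (B).
(A) ashethopu is wrong: it fails to apply the sound rule(s).
(C) athathopu is wrong: it has the affixes in the wrong order.
(D) pumathopu is wrong: it uses affirmative instead of negative for polarity.

B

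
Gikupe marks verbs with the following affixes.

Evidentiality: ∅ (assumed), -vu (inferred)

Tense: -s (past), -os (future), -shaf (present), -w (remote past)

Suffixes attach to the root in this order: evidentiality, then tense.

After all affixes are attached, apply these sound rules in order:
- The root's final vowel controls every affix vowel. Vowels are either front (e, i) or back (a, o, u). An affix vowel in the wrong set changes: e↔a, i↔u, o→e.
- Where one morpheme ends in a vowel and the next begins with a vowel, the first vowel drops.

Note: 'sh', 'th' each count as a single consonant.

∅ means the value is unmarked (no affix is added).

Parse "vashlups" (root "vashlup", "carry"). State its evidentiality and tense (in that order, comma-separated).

Segment: vashlup-s.
evidentiality: ∅ → assumed.
tense: -s → past.

assumed, past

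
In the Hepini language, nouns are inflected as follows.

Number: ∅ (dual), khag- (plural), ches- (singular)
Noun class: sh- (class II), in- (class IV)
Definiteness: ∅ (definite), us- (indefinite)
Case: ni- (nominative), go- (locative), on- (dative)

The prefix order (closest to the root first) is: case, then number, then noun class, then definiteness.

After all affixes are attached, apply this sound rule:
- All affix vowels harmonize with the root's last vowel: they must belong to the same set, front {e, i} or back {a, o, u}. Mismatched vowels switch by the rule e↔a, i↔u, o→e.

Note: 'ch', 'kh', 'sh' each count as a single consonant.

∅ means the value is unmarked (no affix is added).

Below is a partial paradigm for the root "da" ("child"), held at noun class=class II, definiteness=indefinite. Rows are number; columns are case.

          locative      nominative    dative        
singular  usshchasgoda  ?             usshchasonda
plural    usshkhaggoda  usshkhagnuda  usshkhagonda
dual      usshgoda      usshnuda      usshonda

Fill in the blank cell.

usshchasnuda

Attach case nominative ni- → nida.
Attach number singular ches- → chesnida.
Attach noun class class II sh- → shchesnida.
Attach definiteness indefinite us- → usshchesnida.
Apply vowel harmony: usshchesnida → usshchasnuda.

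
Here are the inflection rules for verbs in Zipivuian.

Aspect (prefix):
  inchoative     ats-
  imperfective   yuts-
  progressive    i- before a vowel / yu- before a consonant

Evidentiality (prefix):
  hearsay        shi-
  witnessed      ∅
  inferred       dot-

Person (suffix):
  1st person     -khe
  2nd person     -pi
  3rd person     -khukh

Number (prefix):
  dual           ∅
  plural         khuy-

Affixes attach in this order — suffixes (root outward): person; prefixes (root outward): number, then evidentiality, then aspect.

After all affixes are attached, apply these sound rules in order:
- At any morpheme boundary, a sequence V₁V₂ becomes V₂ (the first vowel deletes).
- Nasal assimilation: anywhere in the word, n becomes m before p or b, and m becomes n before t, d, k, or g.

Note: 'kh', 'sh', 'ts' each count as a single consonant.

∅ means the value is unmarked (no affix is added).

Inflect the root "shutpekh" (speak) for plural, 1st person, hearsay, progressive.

yushikhuyshutpekhkhe

Attach number plural khuy- → khuyshutpekh.
Attach evidentiality hearsay shi- → shikhuyshutpekh.
Attach aspect progressive yu- (before consonant 'sh') → yushikhuyshutpekh.
Attach person 1st person -khe → yushikhuyshutpekhkhe.
Vowel deletion: no change.
Nasal assimilation: no change.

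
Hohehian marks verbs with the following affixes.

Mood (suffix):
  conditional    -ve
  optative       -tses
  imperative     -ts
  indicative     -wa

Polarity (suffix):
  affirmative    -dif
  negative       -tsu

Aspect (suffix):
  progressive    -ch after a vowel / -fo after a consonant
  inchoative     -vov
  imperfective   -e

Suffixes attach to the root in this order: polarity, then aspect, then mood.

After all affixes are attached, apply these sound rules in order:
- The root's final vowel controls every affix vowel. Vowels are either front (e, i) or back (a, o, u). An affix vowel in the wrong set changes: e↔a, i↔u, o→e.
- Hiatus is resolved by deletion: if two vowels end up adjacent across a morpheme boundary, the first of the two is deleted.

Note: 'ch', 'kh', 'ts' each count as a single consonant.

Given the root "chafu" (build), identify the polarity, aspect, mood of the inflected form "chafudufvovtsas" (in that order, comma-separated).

affirmative, inchoative, optative

Segment: chafu-dif-vov-tses.
polarity: -dif → affirmative.
aspect: -vov → inchoative.
mood: -tses → optative.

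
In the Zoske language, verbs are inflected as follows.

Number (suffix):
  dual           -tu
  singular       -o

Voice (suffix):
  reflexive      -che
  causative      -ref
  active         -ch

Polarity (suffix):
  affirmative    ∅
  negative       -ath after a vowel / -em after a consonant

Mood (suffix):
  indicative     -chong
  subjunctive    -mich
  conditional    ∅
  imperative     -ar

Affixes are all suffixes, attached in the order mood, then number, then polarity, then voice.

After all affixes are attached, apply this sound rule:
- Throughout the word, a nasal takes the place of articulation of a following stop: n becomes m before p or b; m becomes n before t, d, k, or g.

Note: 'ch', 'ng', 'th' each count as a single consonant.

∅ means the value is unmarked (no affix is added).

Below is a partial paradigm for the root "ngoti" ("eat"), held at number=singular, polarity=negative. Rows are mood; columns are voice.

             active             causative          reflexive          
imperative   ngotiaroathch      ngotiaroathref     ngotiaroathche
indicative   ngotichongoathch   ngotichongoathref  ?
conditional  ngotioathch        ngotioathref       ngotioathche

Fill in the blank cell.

ngotichongoathche

Attach mood indicative -chong → ngotichong.
Attach number singular -o → ngotichongo.
Attach polarity negative -ath (after vowel 'o') → ngotichongoath.
Attach voice reflexive -che → ngotichongoathche.
Nasal assimilation: no change.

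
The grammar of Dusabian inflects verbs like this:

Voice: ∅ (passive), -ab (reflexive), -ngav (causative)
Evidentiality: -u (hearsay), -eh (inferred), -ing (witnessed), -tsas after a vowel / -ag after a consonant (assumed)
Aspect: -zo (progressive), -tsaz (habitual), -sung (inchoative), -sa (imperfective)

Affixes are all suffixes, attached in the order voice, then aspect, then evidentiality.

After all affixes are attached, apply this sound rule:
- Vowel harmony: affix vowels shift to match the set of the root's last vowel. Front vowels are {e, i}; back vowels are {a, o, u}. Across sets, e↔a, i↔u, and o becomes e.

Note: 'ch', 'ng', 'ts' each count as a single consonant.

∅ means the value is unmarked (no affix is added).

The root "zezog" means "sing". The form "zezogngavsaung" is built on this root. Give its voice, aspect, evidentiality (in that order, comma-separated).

causative, imperfective, witnessed

Segment: zezog-ngav-sa-ing.
voice: -ngav → causative.
aspect: -sa → imperfective.
evidentiality: -ing → witnessed.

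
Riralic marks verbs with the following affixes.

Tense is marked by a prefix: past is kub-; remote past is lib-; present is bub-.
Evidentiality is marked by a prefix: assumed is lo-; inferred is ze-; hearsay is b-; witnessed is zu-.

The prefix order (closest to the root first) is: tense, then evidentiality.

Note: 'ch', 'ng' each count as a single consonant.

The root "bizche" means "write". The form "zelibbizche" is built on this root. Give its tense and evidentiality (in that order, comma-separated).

remote past, inferred

Segment: ze-lib-bizche.
tense: lib- → remote past.
evidentiality: ze- → inferred.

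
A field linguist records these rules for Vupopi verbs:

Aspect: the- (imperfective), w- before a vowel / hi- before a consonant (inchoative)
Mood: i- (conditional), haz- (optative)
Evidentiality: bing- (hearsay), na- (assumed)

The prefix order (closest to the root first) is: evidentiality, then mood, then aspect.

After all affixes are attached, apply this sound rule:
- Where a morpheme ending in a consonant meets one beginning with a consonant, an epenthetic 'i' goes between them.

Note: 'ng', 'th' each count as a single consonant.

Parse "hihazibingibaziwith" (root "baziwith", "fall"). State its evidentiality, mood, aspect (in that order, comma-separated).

hearsay, optative, inchoative

Segment: hi-haz-bing-baziwith.
evidentiality: bing- → hearsay.
mood: haz- → optative.
aspect: w/hi- → inchoative.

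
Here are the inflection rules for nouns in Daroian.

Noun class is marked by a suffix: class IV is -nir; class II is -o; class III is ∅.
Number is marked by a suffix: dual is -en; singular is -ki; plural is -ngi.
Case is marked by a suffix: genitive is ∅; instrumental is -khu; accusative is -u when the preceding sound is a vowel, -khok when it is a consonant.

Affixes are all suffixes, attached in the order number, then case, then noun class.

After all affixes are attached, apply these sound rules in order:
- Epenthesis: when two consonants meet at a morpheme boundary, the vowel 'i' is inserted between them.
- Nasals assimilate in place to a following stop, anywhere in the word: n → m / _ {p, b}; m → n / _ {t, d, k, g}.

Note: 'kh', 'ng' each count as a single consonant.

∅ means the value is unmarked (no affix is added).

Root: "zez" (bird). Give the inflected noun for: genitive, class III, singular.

zeziki

Attach number singular -ki → zezki.
case = genitive: zero marking, form stays zezki.
noun class = class III: zero marking, form stays zezki.
Apply epenthesis: zezki → zeziki.
Nasal assimilation: no change.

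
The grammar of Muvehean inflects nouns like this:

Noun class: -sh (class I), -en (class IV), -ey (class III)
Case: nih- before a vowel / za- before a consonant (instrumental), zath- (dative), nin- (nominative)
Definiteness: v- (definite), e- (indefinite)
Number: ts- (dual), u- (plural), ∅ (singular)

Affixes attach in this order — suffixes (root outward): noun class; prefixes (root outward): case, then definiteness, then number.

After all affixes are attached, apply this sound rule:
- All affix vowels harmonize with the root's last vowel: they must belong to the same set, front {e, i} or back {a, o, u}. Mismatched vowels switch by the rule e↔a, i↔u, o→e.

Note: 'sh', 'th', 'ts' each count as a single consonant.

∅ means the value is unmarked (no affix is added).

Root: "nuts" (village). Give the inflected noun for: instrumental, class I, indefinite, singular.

Attach noun class class I -sh → nutssh.
Attach case instrumental za- (before consonant 'n') → zanutssh.
Attach definiteness indefinite e- → ezanutssh.
number = singular: zero marking, form stays ezanutssh.
Apply vowel harmony: ezanutssh → azanutssh.

azanutssh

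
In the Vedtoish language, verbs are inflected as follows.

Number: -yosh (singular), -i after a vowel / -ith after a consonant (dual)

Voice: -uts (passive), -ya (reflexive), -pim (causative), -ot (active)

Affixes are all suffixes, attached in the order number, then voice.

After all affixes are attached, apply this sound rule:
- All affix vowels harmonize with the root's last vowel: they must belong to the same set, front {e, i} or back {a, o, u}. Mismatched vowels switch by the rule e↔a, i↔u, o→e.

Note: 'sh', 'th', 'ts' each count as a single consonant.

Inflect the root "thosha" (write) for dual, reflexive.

thoshauya

Attach number dual -i (after vowel 'a') → thoshai.
Attach voice reflexive -ya → thoshaiya.
Apply vowel harmony: thoshaiya → thoshauya.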